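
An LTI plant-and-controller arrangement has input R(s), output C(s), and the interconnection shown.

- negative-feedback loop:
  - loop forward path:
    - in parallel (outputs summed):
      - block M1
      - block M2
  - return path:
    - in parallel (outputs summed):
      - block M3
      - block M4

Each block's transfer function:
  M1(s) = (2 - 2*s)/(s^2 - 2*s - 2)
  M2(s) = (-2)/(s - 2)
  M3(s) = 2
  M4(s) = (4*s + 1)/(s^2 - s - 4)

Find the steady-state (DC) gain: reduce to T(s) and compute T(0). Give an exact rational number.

Answer: 0

Working:
Step 1 - parallel reduction of M1, M2 = (-4*s^2 + 10*s)/(s^3 - 4*s^2 + 2*s + 4)
Step 2 - parallel reduction of M3, M4 = (2*s^2 + 2*s - 7)/(s^2 - s - 4)
Step 3 - close the feedback loop around (M1+M2), (M3+M4) = (-4*s^4 + 14*s^3 + 6*s^2 - 40*s)/(s^5 - 13*s^4 + 14*s^3 + 66*s^2 - 82*s - 16)
DC gain: substitute s = 0 into T(s) from step 3: T(0) = 0/(-16) = 0.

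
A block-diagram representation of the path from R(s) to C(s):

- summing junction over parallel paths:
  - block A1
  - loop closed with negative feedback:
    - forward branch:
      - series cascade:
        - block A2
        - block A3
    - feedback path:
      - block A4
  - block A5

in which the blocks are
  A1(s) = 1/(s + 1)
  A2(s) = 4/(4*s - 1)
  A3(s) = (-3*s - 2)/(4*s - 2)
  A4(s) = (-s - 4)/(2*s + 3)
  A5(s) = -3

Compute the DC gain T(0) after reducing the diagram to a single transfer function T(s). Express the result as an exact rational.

The answer is -50/19.

Reasoning:
1. series reduction of A2, A3 gives (-6*s - 4)/(8*s^2 - 6*s + 1)
2. reduce the feedback loop with forward (A2*A3) and return A4 gives (-12*s^2 - 26*s - 12)/(16*s^3 + 18*s^2 + 12*s + 19)
3. add A1, [(A2*A3)/(1+(A2*A3)*A4)], A5 (parallel) gives (-48*s^4 - 98*s^3 - 110*s^2 - 119*s - 50)/(16*s^4 + 34*s^3 + 30*s^2 + 31*s + 19)
The step-3 result is T(s). Setting s = 0: T(0) = -50/19.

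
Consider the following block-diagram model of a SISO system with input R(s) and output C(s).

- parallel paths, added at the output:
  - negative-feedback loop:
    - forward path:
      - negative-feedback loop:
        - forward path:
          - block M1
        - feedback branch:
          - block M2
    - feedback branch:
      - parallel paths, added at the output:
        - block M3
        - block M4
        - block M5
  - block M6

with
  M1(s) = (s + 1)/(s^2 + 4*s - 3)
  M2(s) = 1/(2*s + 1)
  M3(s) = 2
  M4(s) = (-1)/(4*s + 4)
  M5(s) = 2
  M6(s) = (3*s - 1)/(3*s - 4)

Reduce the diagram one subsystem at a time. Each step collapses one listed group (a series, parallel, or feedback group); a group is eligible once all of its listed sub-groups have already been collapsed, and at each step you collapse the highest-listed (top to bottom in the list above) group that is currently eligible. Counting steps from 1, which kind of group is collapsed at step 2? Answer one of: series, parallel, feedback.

Reducing step by step:

[1] close the feedback loop around M1, M2
[2] parallel reduction of M3, M4, M5
[3] feedback reduction of [M1/(1+M1*M2)], (M3+M4+M5)
[4] combine [[M1/(1+M1*M2)]/(1+[M1/(1+M1*M2)]*(M3+M4+M5))], M6 in parallel
The group at step 2 is a parallel group.

Answer: parallel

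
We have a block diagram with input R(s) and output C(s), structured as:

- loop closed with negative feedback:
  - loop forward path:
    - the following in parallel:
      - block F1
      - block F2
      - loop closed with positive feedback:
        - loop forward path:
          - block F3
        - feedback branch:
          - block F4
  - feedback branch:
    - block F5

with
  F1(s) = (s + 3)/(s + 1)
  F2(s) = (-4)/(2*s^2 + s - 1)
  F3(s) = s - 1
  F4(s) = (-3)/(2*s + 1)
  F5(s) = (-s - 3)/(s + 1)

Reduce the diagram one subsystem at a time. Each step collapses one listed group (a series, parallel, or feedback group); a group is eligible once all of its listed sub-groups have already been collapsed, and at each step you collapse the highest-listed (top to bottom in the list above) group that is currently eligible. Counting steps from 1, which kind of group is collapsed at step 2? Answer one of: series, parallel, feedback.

(1) collapse the loop (F3 forward, F4 return)
(2) reduce the parallel group F1, F2, [F3/(1-F3*F4)]
(3) feedback reduction of (F1+F2+[F3/(1-F3*F4)]), F5
At step 2 the group reduced is parallel.

Answer: parallel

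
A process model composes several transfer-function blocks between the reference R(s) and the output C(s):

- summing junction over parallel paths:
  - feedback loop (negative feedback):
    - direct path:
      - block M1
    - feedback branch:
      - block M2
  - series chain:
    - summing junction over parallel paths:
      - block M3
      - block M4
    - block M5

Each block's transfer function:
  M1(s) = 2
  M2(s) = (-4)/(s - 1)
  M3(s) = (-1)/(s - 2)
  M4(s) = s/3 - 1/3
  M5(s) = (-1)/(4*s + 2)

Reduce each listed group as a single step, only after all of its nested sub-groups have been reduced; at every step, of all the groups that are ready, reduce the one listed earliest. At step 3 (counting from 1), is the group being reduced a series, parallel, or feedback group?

The answer is series.

Reasoning:
[1] reduce the feedback loop with forward M1 and return M2
[2] sum the parallel branches M3, M4
[3] cascade (M3+M4), M5
[4] reduce the parallel group [M1/(1+M1*M2)], ((M3+M4)*M5)
At step 3 the group reduced is series.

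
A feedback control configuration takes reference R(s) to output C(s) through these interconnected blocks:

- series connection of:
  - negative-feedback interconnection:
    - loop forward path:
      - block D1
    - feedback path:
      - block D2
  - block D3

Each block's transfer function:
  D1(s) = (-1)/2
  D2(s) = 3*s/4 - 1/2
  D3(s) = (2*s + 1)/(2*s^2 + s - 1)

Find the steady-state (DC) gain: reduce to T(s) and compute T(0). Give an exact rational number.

(1) apply the feedback formula to D1, D2 -> 4/(3*s - 10)
(2) series reduction of [D1/(1+D1*D2)], D3 -> (8*s + 4)/(6*s^3 - 17*s^2 - 13*s + 10)
Step 2 gives the overall T(s). Then T(0) = 4/10 = 2/5.

Final answer: 2/5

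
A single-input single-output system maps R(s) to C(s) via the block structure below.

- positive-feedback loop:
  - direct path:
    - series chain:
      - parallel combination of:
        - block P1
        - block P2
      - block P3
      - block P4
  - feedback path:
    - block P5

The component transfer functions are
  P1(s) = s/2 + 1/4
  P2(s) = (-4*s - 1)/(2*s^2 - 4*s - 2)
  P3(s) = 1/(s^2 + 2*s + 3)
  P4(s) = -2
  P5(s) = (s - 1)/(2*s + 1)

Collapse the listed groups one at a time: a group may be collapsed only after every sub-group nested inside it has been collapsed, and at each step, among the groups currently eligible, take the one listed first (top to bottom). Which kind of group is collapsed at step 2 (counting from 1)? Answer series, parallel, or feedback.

Step 1 - add P1, P2 (parallel)
Step 2 - reduce the series chain (P1+P2), P3, P4
Step 3 - reduce the feedback loop with forward ((P1+P2)*P3*P4) and return P5
At step 2 the group reduced is series.

Final answer: series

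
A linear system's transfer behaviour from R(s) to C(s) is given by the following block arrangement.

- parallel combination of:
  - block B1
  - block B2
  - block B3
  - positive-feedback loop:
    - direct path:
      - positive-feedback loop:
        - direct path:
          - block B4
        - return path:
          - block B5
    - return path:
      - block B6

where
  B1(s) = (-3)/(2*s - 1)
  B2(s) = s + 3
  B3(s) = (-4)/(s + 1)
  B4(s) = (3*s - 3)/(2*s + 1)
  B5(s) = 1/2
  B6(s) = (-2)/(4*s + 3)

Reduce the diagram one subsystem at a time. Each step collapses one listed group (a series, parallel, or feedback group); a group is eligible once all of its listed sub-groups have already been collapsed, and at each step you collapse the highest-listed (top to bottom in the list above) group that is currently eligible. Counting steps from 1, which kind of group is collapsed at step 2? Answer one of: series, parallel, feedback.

Reducing step by step:

Step 1. close the feedback loop around B4, B5
Step 2. collapse the loop ([B4/(1-B4*B5)] forward, B6 return)
Step 3. reduce the parallel group B1, B2, B3, [[B4/(1-B4*B5)]/(1-[B4/(1-B4*B5)]*B6)]
So the answer for step 2 is feedback.

Answer: feedback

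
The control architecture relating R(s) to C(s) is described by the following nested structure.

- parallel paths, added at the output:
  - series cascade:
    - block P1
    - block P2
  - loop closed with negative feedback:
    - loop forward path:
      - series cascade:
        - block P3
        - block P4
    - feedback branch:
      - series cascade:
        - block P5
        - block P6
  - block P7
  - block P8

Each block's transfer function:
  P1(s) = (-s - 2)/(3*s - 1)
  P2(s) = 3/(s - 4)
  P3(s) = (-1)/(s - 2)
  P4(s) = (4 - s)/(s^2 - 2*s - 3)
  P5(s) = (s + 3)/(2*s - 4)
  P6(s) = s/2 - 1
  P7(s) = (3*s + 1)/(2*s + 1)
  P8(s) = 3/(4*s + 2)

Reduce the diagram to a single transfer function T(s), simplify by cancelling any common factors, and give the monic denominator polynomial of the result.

(1) reduce the series chain P1, P2 gives (-3*s - 6)/(3*s^2 - 13*s + 4)
(2) cascade P3, P4 gives (s - 4)/(s^3 - 4*s^2 + s + 6)
(3) multiply P5, P6 (series) gives s/4 + 3/4
(4) close the feedback loop around (P3*P4), (P5*P6) gives (4*s - 16)/(4*s^3 - 15*s^2 + 3*s + 12)
(5) reduce the parallel group (P1*P2), [(P3*P4)/(1+(P3*P4)*(P5*P6))], P7, P8 gives (72*s^6 - 570*s^5 + 943*s^4 + 712*s^3 - 537*s^2 - 636*s - 32)/(48*s^6 - 364*s^5 + 686*s^4 + 188*s^3 - 702*s^2 - 96*s + 96)
Step 5 gives the fully reduced T(s), with no common factor left to cancel. The denominator's leading coefficient is 48, so divide each of its coefficients by 48 to get the monic form.

Answer: s^6 - 91*s^5/12 + 343*s^4/24 + 47*s^3/12 - 117*s^2/8 - 2*s + 2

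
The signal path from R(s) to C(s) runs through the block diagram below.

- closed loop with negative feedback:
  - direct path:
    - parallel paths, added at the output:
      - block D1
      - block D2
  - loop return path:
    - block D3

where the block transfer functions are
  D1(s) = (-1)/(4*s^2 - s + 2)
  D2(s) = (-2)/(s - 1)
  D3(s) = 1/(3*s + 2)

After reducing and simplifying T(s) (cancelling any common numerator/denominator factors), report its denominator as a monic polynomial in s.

The answer is s^4 - 7*s^3/12 - 3*s^2/4 + s/12 - 7/12.

Reasoning:
Step 1: parallel reduction of D1, D2 -> (-8*s^2 + s - 3)/(4*s^3 - 5*s^2 + 3*s - 2)
Step 2: close the feedback loop around (D1+D2), D3 -> (-24*s^3 - 13*s^2 - 7*s - 6)/(12*s^4 - 7*s^3 - 9*s^2 + s - 7)
The result of step 2 is T(s) in lowest terms. Its denominator has leading coefficient 12; dividing the denominator through by 12 makes it monic.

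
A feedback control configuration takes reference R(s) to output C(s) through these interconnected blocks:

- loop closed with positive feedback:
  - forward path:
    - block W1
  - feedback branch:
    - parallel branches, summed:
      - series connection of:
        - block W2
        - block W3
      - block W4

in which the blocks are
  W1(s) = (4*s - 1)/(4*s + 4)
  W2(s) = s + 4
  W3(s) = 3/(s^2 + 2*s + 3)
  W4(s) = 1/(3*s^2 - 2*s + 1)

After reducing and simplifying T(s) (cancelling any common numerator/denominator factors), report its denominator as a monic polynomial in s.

The answer is s^5 - 2*s^4/3 - 25*s^3/4 + 115*s^2/12 - 83*s/12 + 9/4.

Reasoning:
Step 1. multiply W2, W3 (series): (3*s + 12)/(s^2 + 2*s + 3)
Step 2. combine (W2*W3), W4 in parallel: (9*s^3 + 31*s^2 - 19*s + 15)/(3*s^4 + 4*s^3 + 6*s^2 - 4*s + 3)
Step 3. collapse the loop (W1 forward, ((W2*W3)+W4) return): (12*s^5 + 13*s^4 + 20*s^3 - 22*s^2 + 16*s - 3)/(12*s^5 - 8*s^4 - 75*s^3 + 115*s^2 - 83*s + 27)
The result of step 3 is T(s) in lowest terms. Its denominator has leading coefficient 12; dividing the denominator through by 12 makes it monic.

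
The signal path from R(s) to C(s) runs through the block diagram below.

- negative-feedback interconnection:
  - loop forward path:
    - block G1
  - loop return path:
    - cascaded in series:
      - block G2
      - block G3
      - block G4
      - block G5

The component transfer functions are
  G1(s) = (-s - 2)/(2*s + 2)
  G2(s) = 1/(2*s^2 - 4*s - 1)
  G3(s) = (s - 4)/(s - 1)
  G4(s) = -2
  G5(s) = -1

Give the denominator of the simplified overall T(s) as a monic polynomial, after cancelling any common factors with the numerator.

Step 1. multiply G2, G3, G4, G5 (series), giving (2*s - 8)/(2*s^3 - 6*s^2 + 3*s + 1)
Step 2. collapse the loop (G1 forward, (G2*G3*G4*G5) return), giving (-2*s^4 + 2*s^3 + 9*s^2 - 7*s - 2)/(4*s^4 - 8*s^3 - 8*s^2 + 12*s + 18)
That last expression is T(s), already simplified. Scaling its denominator by 1/4 (the reciprocal of the leading coefficient) yields the monic denominator.

Therefore the answer is s^4 - 2*s^3 - 2*s^2 + 3*s + 9/2.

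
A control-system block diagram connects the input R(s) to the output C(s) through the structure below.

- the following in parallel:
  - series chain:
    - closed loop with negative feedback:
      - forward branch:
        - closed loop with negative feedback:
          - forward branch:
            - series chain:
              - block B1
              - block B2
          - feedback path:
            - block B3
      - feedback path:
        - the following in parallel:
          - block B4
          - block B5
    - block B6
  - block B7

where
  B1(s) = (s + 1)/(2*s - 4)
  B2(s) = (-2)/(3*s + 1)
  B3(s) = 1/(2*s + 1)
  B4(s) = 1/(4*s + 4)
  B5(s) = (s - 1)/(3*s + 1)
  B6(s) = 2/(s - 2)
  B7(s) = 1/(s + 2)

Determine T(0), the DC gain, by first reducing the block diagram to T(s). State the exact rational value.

1. reduce the series chain B1, B2 = (-s - 1)/(3*s^2 - 5*s - 2)
2. reduce the feedback loop with forward (B1*B2) and return B3 = (-2*s^2 - 3*s - 1)/(6*s^3 - 7*s^2 - 10*s - 3)
3. reduce the parallel group B4, B5 = (4*s^2 + 3*s - 3)/(12*s^2 + 16*s + 4)
4. reduce the feedback loop with forward [(B1*B2)/(1+(B1*B2)*B3)] and return (B4+B5) = (-24*s^3 - 44*s^2 - 24*s - 4)/(72*s^4 - 68*s^3 - 158*s^2 - 73*s - 9)
5. combine [[(B1*B2)/(1+(B1*B2)*B3)]/(1+[(B1*B2)/(1+(B1*B2)*B3)]*(B4+B5))], B6 in series = (-48*s^3 - 88*s^2 - 48*s - 8)/(72*s^5 - 212*s^4 - 22*s^3 + 243*s^2 + 137*s + 18)
6. parallel reduction of ([[(B1*B2)/(1+(B1*B2)*B3)]/(1+[(B1*B2)/(1+(B1*B2)*B3)]*(B4+B5))]*B6), B7 = (72*s^5 - 260*s^4 - 206*s^3 + 19*s^2 + 33*s + 2)/(72*s^6 - 68*s^5 - 446*s^4 + 199*s^3 + 623*s^2 + 292*s + 36)
Evaluating the step-6 result (the overall T(s)) at s = 0 gives T(0) = 2/36 = 1/18.

Answer: 1/18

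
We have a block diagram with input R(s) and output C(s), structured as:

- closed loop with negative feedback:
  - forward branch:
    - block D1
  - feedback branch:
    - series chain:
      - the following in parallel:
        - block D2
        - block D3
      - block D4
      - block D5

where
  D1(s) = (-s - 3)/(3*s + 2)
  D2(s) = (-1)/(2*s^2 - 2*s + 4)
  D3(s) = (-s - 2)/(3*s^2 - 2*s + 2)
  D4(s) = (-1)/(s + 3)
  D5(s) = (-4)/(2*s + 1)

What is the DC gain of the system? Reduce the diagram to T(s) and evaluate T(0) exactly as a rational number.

Step 1. add D2, D3 (parallel); result (-2*s^3 - 5*s^2 + 2*s - 10)/(6*s^4 - 10*s^3 + 20*s^2 - 12*s + 8)
Step 2. series reduction of (D2+D3), D4, D5; result (-4*s^3 - 10*s^2 + 4*s - 20)/(6*s^6 + 11*s^5 - 6*s^4 + 43*s^3 - 4*s^2 + 10*s + 12)
Step 3. reduce the feedback loop with forward D1 and return ((D2+D3)*D4*D5); result (-6*s^6 - 11*s^5 + 6*s^4 - 43*s^3 + 4*s^2 - 10*s - 12)/(18*s^6 - 9*s^5 + 31*s^4 + 28*s^3 + 12*s^2 + 12*s + 28)
Evaluating the step-3 result (the overall T(s)) at s = 0 gives T(0) = -12/28 = -3/7.

Final answer: -3/7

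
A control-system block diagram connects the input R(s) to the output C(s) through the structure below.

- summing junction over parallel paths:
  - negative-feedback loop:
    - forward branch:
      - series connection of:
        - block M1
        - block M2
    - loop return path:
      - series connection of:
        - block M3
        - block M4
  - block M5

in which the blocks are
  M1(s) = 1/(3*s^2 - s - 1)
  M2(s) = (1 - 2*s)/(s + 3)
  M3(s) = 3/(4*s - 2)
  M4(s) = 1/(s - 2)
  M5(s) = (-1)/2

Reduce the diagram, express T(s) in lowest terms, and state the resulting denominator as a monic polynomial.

[1] multiply M1, M2 (series) gives (1 - 2*s)/(3*s^3 + 8*s^2 - 4*s - 3)
[2] series reduction of M3, M4 gives 3/(4*s^2 - 10*s + 4)
[3] reduce the feedback loop with forward (M1*M2) and return (M3*M4) gives (-4*s^2 + 10*s - 4)/(6*s^4 + 4*s^3 - 40*s^2 + 10*s + 9)
[4] add [(M1*M2)/(1+(M1*M2)*(M3*M4))], M5 (parallel) gives (-6*s^4 - 4*s^3 + 32*s^2 + 10*s - 17)/(12*s^4 + 8*s^3 - 80*s^2 + 20*s + 18)
No further cancellation is possible in the step-4 result, so that is T(s). Its denominator becomes monic after dividing by the leading coefficient 12.

Therefore the answer is s^4 + 2*s^3/3 - 20*s^2/3 + 5*s/3 + 3/2.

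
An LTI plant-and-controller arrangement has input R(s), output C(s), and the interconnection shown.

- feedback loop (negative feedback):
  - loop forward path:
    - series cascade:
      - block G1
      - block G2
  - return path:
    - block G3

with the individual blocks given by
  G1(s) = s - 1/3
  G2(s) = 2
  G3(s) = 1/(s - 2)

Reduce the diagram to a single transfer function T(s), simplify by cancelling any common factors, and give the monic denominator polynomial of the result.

[1] combine G1, G2 in series -> 2*s - 2/3
[2] apply the feedback formula to (G1*G2), G3 -> (6*s^2 - 14*s + 4)/(9*s - 8)
No further cancellation is possible in the step-2 result, so that is T(s). Its denominator becomes monic after dividing by the leading coefficient 9.

Therefore the answer is s - 8/9.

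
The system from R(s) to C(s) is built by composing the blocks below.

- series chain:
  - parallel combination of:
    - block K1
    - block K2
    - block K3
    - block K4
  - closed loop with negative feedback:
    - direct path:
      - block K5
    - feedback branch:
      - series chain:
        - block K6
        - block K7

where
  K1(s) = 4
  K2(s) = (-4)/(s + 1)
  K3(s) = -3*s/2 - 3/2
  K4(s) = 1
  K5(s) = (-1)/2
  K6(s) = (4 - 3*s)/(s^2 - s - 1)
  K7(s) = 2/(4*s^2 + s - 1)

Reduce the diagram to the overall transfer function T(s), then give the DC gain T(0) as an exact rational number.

Step 1 - add K1, K2, K3, K4 (parallel): (-3*s^2 + 4*s - 1)/(2*s + 2)
Step 2 - combine K6, K7 in series: (8 - 6*s)/(4*s^4 - 3*s^3 - 6*s^2 + 1)
Step 3 - close the feedback loop around K5, (K6*K7): (-4*s^4 + 3*s^3 + 6*s^2 - 1)/(8*s^4 - 6*s^3 - 12*s^2 + 6*s - 6)
Step 4 - reduce the series chain (K1+K2+K3+K4), [K5/(1+K5*(K6*K7))]: (12*s^6 - 25*s^5 - 2*s^4 + 21*s^3 - 3*s^2 - 4*s + 1)/(16*s^5 + 4*s^4 - 36*s^3 - 12*s^2 - 12)
That last expression is T(s); at s = 0 only the constant terms survive, so T(0) = 1/(-12) = -1/12.

Final answer: -1/12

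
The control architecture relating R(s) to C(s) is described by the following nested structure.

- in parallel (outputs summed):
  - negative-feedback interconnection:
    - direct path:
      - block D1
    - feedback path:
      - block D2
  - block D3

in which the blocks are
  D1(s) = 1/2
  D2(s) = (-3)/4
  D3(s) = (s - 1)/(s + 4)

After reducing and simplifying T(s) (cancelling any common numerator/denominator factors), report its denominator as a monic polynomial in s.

(1) apply the feedback formula to D1, D2; result 4/5
(2) combine [D1/(1+D1*D2)], D3 in parallel; result (9*s + 11)/(5*s + 20)
T(s) is the step-2 result (common factors already cancelled). Leading coefficient of the denominator: 5. Divide through by 5 for the monic polynomial.

Therefore the answer is s + 4.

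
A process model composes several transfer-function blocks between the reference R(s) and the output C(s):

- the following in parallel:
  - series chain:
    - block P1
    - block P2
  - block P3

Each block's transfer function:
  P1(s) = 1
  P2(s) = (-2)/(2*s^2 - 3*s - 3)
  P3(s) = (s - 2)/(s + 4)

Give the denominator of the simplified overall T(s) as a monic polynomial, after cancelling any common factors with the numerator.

Step 1. reduce the series chain P1, P2; result (-2)/(2*s^2 - 3*s - 3)
Step 2. reduce the parallel group (P1*P2), P3; result (2*s^3 - 7*s^2 + s - 2)/(2*s^3 + 5*s^2 - 15*s - 12)
T(s) is the step-2 result (common factors already cancelled). Leading coefficient of the denominator: 2. Divide through by 2 for the monic polynomial.

Final answer: s^3 + 5*s^2/2 - 15*s/2 - 6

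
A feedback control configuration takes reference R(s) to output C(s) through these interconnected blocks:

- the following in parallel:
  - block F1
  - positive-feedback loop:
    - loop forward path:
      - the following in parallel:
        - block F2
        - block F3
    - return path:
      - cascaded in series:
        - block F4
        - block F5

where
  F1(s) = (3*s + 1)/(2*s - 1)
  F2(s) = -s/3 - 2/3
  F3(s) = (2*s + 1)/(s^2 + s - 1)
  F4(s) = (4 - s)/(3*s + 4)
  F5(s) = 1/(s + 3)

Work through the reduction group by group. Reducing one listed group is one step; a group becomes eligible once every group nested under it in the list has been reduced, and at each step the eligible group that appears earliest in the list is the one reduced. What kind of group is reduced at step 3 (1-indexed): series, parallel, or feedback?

Step 1. sum the parallel branches F2, F3
Step 2. combine F4, F5 in series
Step 3. collapse the loop ((F2+F3) forward, (F4*F5) return)
Step 4. sum the parallel branches F1, [(F2+F3)/(1-(F2+F3)*(F4*F5))]
At step 3 the group reduced is feedback.

Hence the answer: feedback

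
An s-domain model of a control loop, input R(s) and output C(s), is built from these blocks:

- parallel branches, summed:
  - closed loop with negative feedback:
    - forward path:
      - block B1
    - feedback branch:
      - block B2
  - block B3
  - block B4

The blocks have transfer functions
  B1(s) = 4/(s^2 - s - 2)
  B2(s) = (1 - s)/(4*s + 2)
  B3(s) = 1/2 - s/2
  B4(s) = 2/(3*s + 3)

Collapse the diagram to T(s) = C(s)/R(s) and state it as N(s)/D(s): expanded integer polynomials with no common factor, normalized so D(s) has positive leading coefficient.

Reducing step by step:

Step 1. reduce the feedback loop with forward B1 and return B2 -> (8*s + 4)/(2*s^3 - s^2 - 7*s)
Step 2. combine [B1/(1+B1*B2)], B3, B4 in parallel; the result is T(s) itself (integer coefficients, no common factor, positive leading denominator coefficient)

Answer: (-6*s^5 + 3*s^4 + 35*s^3 + 41*s^2 + 23*s + 24)/(12*s^4 + 6*s^3 - 48*s^2 - 42*s)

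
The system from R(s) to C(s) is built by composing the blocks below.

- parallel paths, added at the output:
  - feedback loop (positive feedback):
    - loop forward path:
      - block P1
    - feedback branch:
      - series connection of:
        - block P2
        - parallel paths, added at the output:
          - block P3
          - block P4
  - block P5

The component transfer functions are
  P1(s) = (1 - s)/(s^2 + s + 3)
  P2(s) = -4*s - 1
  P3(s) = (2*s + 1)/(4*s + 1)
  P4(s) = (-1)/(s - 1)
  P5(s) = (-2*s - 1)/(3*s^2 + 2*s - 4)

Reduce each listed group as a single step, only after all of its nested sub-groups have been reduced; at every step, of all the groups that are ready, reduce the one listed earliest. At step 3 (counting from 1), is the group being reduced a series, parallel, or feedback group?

The answer is feedback.

Reasoning:
Step 1: sum the parallel branches P3, P4
Step 2: series reduction of P2, (P3+P4)
Step 3: close the feedback loop around P1, (P2*(P3+P4))
Step 4: sum the parallel branches [P1/(1-P1*(P2*(P3+P4)))], P5
The group at step 3 is a feedback group.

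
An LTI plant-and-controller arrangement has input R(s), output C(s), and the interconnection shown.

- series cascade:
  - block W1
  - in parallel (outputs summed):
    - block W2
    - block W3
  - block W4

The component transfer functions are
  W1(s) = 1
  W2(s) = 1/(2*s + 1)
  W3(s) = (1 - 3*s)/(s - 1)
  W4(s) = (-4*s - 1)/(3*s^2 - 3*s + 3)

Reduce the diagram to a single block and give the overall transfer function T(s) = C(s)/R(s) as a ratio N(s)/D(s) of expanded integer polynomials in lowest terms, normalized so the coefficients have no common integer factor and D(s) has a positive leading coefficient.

Step 1. reduce the parallel group W2, W3 gives (-6*s^2)/(2*s^2 - s - 1)
Step 2. reduce the series chain W1, (W2+W3), W4 - this is the overall T(s), already in the required normalized form

Therefore the answer is (8*s^3 + 2*s^2)/(2*s^4 - 3*s^3 + 2*s^2 - 1).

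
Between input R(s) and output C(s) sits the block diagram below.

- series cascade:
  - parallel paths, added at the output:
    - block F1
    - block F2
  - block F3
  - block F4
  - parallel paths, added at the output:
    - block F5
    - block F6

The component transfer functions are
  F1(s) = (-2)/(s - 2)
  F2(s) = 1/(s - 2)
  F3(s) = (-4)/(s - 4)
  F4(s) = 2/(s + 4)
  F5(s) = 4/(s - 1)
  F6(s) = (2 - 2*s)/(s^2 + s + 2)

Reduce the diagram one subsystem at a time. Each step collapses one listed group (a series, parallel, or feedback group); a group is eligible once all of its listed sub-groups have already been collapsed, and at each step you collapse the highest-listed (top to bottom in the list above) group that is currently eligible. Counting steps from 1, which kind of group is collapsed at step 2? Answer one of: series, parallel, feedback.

Reducing step by step:

1. reduce the parallel group F1, F2
2. reduce the parallel group F5, F6
3. multiply (F1+F2), F3, F4, (F5+F6) (series)
Step 2: parallel.

Answer: parallel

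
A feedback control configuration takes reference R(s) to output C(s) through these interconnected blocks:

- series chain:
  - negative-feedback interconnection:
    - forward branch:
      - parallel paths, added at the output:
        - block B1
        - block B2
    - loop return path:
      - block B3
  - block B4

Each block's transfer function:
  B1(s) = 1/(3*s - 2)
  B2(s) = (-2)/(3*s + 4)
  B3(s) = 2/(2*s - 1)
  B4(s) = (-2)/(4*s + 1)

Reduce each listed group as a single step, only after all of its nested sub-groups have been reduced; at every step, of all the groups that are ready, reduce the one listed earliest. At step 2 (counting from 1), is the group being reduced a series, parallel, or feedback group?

Reducing step by step:

Step 1: parallel reduction of B1, B2
Step 2: apply the feedback formula to (B1+B2), B3
Step 3: series reduction of [(B1+B2)/(1+(B1+B2)*B3)], B4
Step 2 collapses a feedback group.

Answer: feedback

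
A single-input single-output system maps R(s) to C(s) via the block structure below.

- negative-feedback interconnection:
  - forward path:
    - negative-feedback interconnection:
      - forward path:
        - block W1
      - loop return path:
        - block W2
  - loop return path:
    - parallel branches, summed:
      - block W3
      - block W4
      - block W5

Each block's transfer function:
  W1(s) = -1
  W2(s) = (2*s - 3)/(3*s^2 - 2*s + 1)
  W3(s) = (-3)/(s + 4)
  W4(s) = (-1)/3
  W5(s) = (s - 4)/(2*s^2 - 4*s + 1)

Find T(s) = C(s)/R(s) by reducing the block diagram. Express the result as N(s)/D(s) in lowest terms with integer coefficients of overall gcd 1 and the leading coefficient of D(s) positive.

Answer: (-18*s^5 - 24*s^4 + 153*s^3 - 138*s^2 + 69*s - 12)/(24*s^5 + 65*s^4 - 348*s^3 + 568*s^2 - 401*s + 109)

Working:
(1) collapse the loop (W1 forward, W2 return), giving (-3*s^2 + 2*s - 1)/(3*s^2 - 4*s + 4)
(2) reduce the parallel group W3, W4, W5, giving (-2*s^3 - 19*s^2 + 51*s - 61)/(6*s^3 + 12*s^2 - 45*s + 12)
(3) close the feedback loop around [W1/(1+W1*W2)], (W3+W4+W5), giving the overall T(s)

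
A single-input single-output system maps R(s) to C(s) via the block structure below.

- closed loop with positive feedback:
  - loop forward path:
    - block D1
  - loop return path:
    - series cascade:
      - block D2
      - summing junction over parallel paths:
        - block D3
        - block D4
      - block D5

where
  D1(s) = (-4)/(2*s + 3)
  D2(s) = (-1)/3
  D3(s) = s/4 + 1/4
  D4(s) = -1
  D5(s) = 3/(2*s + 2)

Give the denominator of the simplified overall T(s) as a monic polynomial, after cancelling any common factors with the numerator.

[1] combine D3, D4 in parallel gives s/4 - 3/4
[2] series reduction of D2, (D3+D4), D5 gives (3 - s)/(8*s + 8)
[3] reduce the feedback loop with forward D1 and return (D2*(D3+D4)*D5) gives (-8*s - 8)/(4*s^2 + 9*s + 9)
The result of step 3 is T(s) in lowest terms. Its denominator has leading coefficient 4; dividing the denominator through by 4 makes it monic.

Therefore the answer is s^2 + 9*s/4 + 9/4.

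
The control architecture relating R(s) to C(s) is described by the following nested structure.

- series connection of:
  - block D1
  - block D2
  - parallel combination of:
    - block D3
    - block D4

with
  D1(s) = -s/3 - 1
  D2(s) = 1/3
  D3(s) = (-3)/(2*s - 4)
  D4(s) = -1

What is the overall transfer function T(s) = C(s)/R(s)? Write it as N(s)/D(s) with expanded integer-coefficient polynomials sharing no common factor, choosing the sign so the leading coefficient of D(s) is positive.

Answer: (2*s^2 + 5*s - 3)/(18*s - 36)

Working:
Step 1 - reduce the parallel group D3, D4; result (1 - 2*s)/(2*s - 4)
Step 2 - cascade D1, D2, (D3+D4); the result is T(s) itself (integer coefficients, no common factor, positive leading denominator coefficient)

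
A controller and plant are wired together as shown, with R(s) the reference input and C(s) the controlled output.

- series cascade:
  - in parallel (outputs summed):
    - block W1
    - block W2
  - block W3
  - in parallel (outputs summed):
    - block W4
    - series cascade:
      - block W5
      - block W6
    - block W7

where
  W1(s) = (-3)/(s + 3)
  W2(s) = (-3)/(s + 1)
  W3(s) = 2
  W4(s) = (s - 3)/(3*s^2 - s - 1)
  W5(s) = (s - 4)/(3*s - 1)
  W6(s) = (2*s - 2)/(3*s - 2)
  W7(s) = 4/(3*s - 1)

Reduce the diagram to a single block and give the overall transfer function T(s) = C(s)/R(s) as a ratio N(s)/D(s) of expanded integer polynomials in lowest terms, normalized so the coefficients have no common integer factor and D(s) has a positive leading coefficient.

First reduce the diagram to T(s).

Step 1. add W1, W2 (parallel) = (-6*s - 12)/(s^2 + 4*s + 3)
Step 2. series reduction of W5, W6 = (2*s^2 - 10*s + 8)/(9*s^2 - 9*s + 2)
Step 3. add W4, (W5*W6), W7 (parallel) = (6*s^4 + 13*s^3 - 40*s^2 + 27*s - 6)/(27*s^4 - 36*s^3 + 6*s^2 + 7*s - 2)
Step 4. cascade (W1+W2), W3, (W4+(W5*W6)+W7), which is the overall transfer function T(s) = C(s)/R(s) in lowest terms

Answer: (-72*s^5 - 300*s^4 + 168*s^3 + 636*s^2 - 576*s + 144)/(27*s^6 + 72*s^5 - 57*s^4 - 77*s^3 + 44*s^2 + 13*s - 6)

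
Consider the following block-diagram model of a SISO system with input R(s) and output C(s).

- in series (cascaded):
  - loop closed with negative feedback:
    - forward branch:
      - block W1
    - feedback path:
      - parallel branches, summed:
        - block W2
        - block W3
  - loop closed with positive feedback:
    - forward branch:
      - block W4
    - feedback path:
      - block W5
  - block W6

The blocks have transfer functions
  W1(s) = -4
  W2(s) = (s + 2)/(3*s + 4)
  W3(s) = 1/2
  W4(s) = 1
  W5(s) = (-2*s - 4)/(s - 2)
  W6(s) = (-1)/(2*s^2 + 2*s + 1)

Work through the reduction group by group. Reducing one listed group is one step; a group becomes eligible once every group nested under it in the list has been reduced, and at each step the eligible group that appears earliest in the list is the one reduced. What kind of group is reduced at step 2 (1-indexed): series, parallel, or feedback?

[1] parallel reduction of W2, W3
[2] close the feedback loop around W1, (W2+W3)
[3] feedback reduction of W4, W5
[4] series reduction of [W1/(1+W1*(W2+W3))], [W4/(1-W4*W5)], W6
At step 2 the group reduced is feedback.

Final answer: feedback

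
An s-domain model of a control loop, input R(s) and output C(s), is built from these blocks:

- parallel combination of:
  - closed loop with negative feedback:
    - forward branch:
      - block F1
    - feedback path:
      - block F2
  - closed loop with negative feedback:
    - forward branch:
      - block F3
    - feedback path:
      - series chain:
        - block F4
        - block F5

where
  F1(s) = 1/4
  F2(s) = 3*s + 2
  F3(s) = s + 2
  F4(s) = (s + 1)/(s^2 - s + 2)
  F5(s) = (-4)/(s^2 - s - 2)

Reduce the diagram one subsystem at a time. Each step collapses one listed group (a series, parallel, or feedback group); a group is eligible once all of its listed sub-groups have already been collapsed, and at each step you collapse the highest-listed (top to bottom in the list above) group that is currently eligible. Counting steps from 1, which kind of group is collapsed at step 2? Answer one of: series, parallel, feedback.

The answer is series.

Reasoning:
[1] feedback reduction of F1, F2
[2] cascade F4, F5
[3] apply the feedback formula to F3, (F4*F5)
[4] reduce the parallel group [F1/(1+F1*F2)], [F3/(1+F3*(F4*F5))]
Step 2 collapses a series group.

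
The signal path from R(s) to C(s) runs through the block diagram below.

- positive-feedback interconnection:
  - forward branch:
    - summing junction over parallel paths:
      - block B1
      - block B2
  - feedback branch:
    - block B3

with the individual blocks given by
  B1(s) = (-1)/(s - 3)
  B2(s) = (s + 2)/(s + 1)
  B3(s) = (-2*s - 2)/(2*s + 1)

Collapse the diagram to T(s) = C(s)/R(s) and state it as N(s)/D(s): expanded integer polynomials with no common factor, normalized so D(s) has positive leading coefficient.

Step 1. sum the parallel branches B1, B2 = (s^2 - 2*s - 7)/(s^2 - 2*s - 3)
Step 2. feedback reduction of (B1+B2), B3: this yields T(s), and no further normalization is needed

Therefore the answer is (2*s^3 - 3*s^2 - 16*s - 7)/(4*s^3 - 5*s^2 - 26*s - 17).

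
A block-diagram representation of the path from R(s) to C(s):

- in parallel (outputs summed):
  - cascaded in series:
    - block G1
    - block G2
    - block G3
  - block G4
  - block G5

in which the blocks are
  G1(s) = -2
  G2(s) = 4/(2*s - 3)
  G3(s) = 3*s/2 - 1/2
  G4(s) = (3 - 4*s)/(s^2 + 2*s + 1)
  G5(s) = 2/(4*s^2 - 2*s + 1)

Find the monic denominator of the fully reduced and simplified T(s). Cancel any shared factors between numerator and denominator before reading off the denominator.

First reduce the diagram to T(s).

Step 1 - multiply G1, G2, G3 (series): (4 - 12*s)/(2*s - 3)
Step 2 - reduce the parallel group (G1*G2*G3), G4, G5: (-48*s^5 - 88*s^4 + 104*s^3 - 74*s^2 + 16*s - 11)/(8*s^5 - 16*s^3 - 3*s^2 + 2*s - 3)
That last expression is T(s), already simplified. Scaling its denominator by 1/8 (the reciprocal of the leading coefficient) yields the monic denominator.

Answer: s^5 - 2*s^3 - 3*s^2/8 + s/4 - 3/8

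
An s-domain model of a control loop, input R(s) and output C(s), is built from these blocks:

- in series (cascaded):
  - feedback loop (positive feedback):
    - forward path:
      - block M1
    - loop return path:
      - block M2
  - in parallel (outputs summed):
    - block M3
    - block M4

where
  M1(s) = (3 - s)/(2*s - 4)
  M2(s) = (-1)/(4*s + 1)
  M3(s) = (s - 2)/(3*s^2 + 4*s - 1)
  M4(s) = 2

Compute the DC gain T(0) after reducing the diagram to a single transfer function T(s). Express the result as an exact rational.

1. apply the feedback formula to M1, M2 gives (-4*s^2 + 11*s + 3)/(8*s^2 - 15*s - 1)
2. reduce the parallel group M3, M4 gives (6*s^2 + 9*s - 4)/(3*s^2 + 4*s - 1)
3. cascade [M1/(1-M1*M2)], (M3+M4) gives (-24*s^4 + 30*s^3 + 133*s^2 - 17*s - 12)/(24*s^4 - 13*s^3 - 71*s^2 + 11*s + 1)
That last expression is T(s); at s = 0 only the constant terms survive, so T(0) = -12/1 = -12.

Hence the answer: -12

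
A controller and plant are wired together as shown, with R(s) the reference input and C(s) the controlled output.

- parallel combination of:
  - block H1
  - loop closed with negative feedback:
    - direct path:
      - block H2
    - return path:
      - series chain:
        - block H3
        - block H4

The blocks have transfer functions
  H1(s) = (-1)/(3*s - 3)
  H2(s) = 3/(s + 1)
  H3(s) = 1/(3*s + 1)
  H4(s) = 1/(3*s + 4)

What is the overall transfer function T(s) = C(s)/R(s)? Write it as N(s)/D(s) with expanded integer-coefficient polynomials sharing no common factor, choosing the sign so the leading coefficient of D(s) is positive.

Reducing step by step:

[1] combine H3, H4 in series = 1/(9*s^2 + 15*s + 4)
[2] apply the feedback formula to H2, (H3*H4) = (27*s^2 + 45*s + 12)/(9*s^3 + 24*s^2 + 19*s + 7)
[3] add H1, [H2/(1+H2*(H3*H4))] (parallel); the result is T(s) itself (integer coefficients, no common factor, positive leading denominator coefficient)

Answer: (72*s^3 + 30*s^2 - 118*s - 43)/(27*s^4 + 45*s^3 - 15*s^2 - 36*s - 21)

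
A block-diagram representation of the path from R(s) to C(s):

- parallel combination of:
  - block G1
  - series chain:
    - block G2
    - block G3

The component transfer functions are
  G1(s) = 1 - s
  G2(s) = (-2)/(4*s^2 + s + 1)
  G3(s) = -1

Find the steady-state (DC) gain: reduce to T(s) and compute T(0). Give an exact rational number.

Step 1: cascade G2, G3: 2/(4*s^2 + s + 1)
Step 2: reduce the parallel group G1, (G2*G3): (-4*s^3 + 3*s^2 + 3)/(4*s^2 + s + 1)
Evaluating the step-2 result (the overall T(s)) at s = 0 gives T(0) = 3/1 = 3.

Final answer: 3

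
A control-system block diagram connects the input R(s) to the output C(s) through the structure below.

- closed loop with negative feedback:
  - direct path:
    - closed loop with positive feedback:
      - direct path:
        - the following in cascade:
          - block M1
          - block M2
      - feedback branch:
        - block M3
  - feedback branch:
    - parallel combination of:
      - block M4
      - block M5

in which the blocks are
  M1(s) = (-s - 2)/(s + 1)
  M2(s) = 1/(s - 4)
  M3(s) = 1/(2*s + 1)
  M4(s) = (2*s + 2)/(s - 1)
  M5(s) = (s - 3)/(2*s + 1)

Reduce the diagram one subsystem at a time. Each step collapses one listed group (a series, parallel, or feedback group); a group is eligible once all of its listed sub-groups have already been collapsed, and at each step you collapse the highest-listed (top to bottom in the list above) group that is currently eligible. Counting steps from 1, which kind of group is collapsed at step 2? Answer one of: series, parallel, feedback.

Answer: feedback

Working:
(1) cascade M1, M2
(2) apply the feedback formula to (M1*M2), M3
(3) add M4, M5 (parallel)
(4) feedback reduction of [(M1*M2)/(1-(M1*M2)*M3)], (M4+M5)
The group at step 2 is a feedback group.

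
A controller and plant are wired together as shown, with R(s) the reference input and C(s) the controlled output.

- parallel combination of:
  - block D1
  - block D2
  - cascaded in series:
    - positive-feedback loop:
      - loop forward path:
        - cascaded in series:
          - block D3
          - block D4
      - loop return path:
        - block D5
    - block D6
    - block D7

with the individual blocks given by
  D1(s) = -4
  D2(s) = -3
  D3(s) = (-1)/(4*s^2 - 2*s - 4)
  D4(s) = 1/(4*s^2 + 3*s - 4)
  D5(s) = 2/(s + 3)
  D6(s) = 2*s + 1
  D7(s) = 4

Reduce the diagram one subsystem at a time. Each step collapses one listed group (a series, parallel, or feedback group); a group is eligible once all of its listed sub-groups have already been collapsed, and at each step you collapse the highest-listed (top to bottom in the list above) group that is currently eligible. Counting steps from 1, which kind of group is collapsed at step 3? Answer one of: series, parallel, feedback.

Answer: series

Working:
1. cascade D3, D4
2. apply the feedback formula to (D3*D4), D5
3. combine [(D3*D4)/(1-(D3*D4)*D5)], D6, D7 in series
4. sum the parallel branches D1, D2, ([(D3*D4)/(1-(D3*D4)*D5)]*D6*D7)
The group at step 3 is a series group.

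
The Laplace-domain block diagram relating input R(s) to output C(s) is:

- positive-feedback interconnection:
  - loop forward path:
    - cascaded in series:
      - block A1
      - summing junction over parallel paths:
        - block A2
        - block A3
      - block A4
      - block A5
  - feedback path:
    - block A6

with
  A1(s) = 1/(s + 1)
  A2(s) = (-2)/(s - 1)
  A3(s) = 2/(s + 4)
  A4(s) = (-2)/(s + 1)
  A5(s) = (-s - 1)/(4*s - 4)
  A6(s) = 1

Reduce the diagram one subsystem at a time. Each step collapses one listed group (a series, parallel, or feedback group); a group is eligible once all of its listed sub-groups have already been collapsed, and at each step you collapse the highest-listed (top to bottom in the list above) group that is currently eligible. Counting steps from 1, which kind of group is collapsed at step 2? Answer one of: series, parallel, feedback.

Reducing step by step:

Step 1. reduce the parallel group A2, A3
Step 2. cascade A1, (A2+A3), A4, A5
Step 3. apply the feedback formula to (A1*(A2+A3)*A4*A5), A6
So the answer for step 2 is series.

Answer: series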